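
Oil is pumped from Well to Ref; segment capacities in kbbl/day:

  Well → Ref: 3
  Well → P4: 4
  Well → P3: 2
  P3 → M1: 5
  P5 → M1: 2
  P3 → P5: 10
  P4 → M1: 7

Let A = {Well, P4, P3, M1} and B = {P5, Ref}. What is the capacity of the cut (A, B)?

13

Edges leaving {Well, P4, P3, M1}: Well→Ref (3), P3→P5 (10).
Cut capacity = 3 + 10 = 13.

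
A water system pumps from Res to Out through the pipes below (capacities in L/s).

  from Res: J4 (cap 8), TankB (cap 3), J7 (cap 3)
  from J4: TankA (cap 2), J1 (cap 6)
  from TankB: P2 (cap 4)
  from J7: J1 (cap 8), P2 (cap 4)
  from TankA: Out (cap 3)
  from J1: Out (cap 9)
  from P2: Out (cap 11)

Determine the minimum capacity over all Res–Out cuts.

14

Augment Res→J4→TankA→Out: bottleneck 2, flow now 2.
Augment Res→J4→J1→Out: bottleneck 6, flow now 8.
Augment Res→TankB→P2→Out: bottleneck 3, flow now 11.
Augment Res→J7→J1→Out: bottleneck 3, flow now 14.
No augmenting path remains; maximum flow = 14.
By max-flow min-cut, the minimum cut capacity equals the max flow.
In the residual graph, reachable from Res: {Res}.
Min-cut edges: Res→J4 (8), Res→TankB (3), Res→J7 (3); capacity 8 + 3 + 3 = 14.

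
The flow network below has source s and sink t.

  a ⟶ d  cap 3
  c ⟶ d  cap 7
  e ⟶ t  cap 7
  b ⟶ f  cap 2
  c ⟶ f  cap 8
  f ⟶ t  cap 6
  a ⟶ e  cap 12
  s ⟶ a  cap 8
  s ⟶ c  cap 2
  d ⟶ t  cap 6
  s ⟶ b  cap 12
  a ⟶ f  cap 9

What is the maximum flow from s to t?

Augment s→a→d→t: bottleneck 3, flow now 3.
Augment s→a→e→t: bottleneck 5, flow now 8.
Augment s→b→f→t: bottleneck 2, flow now 10.
Augment s→c→d→t: bottleneck 2, flow now 12.
No augmenting path remains; maximum flow = 12.
In the residual graph, reachable from s: {s, b}.
Min-cut edges: s→a (8), s→c (2), b→f (2); capacity 8 + 2 + 2 = 12.
This cut is saturated, so no flow can exceed 12.

12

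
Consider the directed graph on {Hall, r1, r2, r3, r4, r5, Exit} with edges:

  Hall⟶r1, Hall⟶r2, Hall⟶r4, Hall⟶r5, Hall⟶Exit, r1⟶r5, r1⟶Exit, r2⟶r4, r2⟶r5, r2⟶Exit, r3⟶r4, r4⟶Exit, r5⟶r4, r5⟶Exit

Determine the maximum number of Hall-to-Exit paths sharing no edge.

5

Assign every edge capacity 1; by Menger, the answer equals the max flow.
Path Hall→Exit (+1); total 1.
Path Hall→r1→Exit (+1); total 2.
Path Hall→r2→Exit (+1); total 3.
Path Hall→r4→Exit (+1); total 4.
Path Hall→r5→Exit (+1); total 5.
No residual Hall→Exit path; max flow = 5.
Certifying cut of size 5: {Hall→Exit, Hall→r1, Hall→r2, Hall→r4, Hall→r5}.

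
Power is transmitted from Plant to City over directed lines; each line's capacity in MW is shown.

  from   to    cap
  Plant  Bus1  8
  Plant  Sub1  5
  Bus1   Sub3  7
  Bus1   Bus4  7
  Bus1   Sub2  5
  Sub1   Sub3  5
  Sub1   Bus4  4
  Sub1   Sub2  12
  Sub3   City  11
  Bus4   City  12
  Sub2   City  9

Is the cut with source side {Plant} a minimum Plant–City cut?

Given cut capacity: 8 + 5 = 13.
Augment Plant→Bus1→Sub3→City: bottleneck 7, flow now 7.
Augment Plant→Bus1→Bus4→City: bottleneck 1, flow now 8.
Augment Plant→Sub1→Sub3→City: bottleneck 4, flow now 12.
Augment Plant→Sub1→Bus4→City: bottleneck 1, flow now 13.
No augmenting path remains; maximum flow = 13.
Cut capacity 13 equals the max flow, so it is a minimum cut.

Yes — it is a minimum cut (capacity 13).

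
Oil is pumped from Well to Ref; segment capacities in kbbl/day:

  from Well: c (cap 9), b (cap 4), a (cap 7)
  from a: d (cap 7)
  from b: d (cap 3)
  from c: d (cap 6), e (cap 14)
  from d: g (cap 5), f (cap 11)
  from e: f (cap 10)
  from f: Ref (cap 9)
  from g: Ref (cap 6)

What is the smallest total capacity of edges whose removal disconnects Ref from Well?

Augment Well→a→d→f→Ref: bottleneck 7, flow now 7.
Augment Well→b→d→f→Ref: bottleneck 2, flow now 9.
Augment Well→b→d→g→Ref: bottleneck 1, flow now 10.
Augment Well→c→d→g→Ref: bottleneck 4, flow now 14.
No augmenting path remains; maximum flow = 14.
By max-flow min-cut, the minimum cut capacity equals the max flow.
In the residual graph, reachable from Well: {Well, a, b, c, d, e, f}.
Min-cut edges: d→g (5), f→Ref (9); capacity 5 + 9 = 14.

14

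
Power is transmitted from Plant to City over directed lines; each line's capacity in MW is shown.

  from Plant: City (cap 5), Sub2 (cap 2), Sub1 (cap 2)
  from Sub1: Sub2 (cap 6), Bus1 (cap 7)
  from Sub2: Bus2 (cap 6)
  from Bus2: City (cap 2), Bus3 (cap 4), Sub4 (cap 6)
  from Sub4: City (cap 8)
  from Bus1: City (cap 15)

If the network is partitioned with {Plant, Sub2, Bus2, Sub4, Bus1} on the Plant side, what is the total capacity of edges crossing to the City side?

36

Edges leaving {Plant, Sub2, Bus2, Sub4, Bus1}: Plant→Sub1 (2), Plant→City (5), Bus2→Bus3 (4), Bus2→City (2), Sub4→City (8), Bus1→City (15).
Cut capacity = 2 + 5 + 4 + 2 + 8 + 15 = 36.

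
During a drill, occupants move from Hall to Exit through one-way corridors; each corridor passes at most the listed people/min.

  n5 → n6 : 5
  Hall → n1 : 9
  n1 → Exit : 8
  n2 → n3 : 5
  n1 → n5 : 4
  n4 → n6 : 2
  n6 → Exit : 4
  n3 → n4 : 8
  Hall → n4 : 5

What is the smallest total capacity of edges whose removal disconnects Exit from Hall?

11

Augment Hall→n1→Exit: bottleneck 8, flow now 8.
Augment Hall→n4→n6→Exit: bottleneck 2, flow now 10.
Augment Hall→n1→n5→n6→Exit: bottleneck 1, flow now 11.
No augmenting path remains; maximum flow = 11.
By max-flow min-cut, the minimum cut capacity equals the max flow.
In the residual graph, reachable from Hall: {Hall, n4}.
Min-cut edges: Hall→n1 (9), n4→n6 (2); capacity 9 + 2 = 11.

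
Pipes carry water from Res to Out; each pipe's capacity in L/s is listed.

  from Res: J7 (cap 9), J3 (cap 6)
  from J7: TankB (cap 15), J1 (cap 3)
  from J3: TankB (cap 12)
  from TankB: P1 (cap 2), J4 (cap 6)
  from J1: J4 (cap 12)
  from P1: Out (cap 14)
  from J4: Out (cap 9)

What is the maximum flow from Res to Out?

11

Augment Res→J7→TankB→P1→Out: bottleneck 2, flow now 2.
Augment Res→J7→TankB→J4→Out: bottleneck 6, flow now 8.
Augment Res→J7→J1→J4→Out: bottleneck 1, flow now 9.
Augment Res→J3→TankB→J7→J1→J4→Out: bottleneck 2, flow now 11. (uses reverse residual edge)
No augmenting path remains; maximum flow = 11.
In the residual graph, reachable from Res: {Res, J7, J3, TankB}.
Min-cut edges: J7→J1 (3), TankB→P1 (2), TankB→J4 (6); capacity 3 + 2 + 6 = 11.
This cut is saturated, so no flow can exceed 11.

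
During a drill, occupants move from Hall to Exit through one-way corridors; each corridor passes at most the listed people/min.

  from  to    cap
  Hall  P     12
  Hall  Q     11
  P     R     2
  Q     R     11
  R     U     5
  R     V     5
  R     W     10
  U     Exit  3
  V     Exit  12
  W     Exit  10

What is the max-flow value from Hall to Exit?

Augment Hall→P→R→U→Exit: bottleneck 2, flow now 2.
Augment Hall→Q→R→U→Exit: bottleneck 1, flow now 3.
Augment Hall→Q→R→V→Exit: bottleneck 5, flow now 8.
Augment Hall→Q→R→W→Exit: bottleneck 5, flow now 13.
No augmenting path remains; maximum flow = 13.
In the residual graph, reachable from Hall: {Hall, P}.
Min-cut edges: Hall→Q (11), P→R (2); capacity 11 + 2 = 13.
This cut is saturated, so no flow can exceed 13.

13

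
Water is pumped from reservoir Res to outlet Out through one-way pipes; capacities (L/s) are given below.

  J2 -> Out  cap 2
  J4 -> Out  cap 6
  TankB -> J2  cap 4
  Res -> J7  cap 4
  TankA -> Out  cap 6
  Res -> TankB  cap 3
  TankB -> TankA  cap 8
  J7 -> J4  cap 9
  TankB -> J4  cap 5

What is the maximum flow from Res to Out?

Augment Res→TankB→J4→Out: bottleneck 3, flow now 3.
Augment Res→J7→J4→Out: bottleneck 3, flow now 6.
Augment Res→J7→J4→TankB→TankA→Out: bottleneck 1, flow now 7. (uses reverse residual edge)
No augmenting path remains; maximum flow = 7.
In the residual graph, reachable from Res: {Res}.
Min-cut edges: Res→TankB (3), Res→J7 (4); capacity 3 + 4 = 7.
This cut is saturated, so no flow can exceed 7.

7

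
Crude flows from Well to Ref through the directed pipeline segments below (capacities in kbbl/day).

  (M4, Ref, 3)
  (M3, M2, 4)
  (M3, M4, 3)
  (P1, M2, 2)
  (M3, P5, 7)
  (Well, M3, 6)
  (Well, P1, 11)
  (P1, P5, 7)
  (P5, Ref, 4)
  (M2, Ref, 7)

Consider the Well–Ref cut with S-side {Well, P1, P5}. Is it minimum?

Yes — it is a minimum cut (capacity 12).

Given cut capacity: 6 + 2 + 4 = 12.
Augment Well→M3→M4→Ref: bottleneck 3, flow now 3.
Augment Well→M3→P5→Ref: bottleneck 3, flow now 6.
Augment Well→P1→P5→Ref: bottleneck 1, flow now 7.
Augment Well→P1→M2→Ref: bottleneck 2, flow now 9.
Augment Well→P1→P5→M3→M2→Ref: bottleneck 3, flow now 12. (uses reverse residual edge)
No augmenting path remains; maximum flow = 12.
Cut capacity 12 equals the max flow, so it is a minimum cut.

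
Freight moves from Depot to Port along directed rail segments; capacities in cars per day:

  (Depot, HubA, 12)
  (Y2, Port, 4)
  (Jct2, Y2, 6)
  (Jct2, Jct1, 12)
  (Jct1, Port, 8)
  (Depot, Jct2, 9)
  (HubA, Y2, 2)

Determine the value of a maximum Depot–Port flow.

11

Augment Depot→HubA→Y2→Port: bottleneck 2, flow now 2.
Augment Depot→Jct2→Jct1→Port: bottleneck 8, flow now 10.
Augment Depot→Jct2→Y2→Port: bottleneck 1, flow now 11.
No augmenting path remains; maximum flow = 11.
In the residual graph, reachable from Depot: {Depot, HubA}.
Min-cut edges: Depot→Jct2 (9), HubA→Y2 (2); capacity 9 + 2 = 11.
This cut is saturated, so no flow can exceed 11.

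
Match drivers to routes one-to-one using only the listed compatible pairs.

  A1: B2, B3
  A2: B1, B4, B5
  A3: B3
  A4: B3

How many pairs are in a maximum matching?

Unit-capacity flow: source→left, listed edges, right→sink; max matching = max flow.
Augmenting path A1→B2 (+1); matched 1.
Augmenting path A2→B1 (+1); matched 2.
Augmenting path A3→B3 (+1); matched 3.
No augmenting path remains; maximum matching = 3.
König certificate: {A1, A2, B3} is a vertex cover of size 3 (every listed pair touches it), so no matching can be larger.

3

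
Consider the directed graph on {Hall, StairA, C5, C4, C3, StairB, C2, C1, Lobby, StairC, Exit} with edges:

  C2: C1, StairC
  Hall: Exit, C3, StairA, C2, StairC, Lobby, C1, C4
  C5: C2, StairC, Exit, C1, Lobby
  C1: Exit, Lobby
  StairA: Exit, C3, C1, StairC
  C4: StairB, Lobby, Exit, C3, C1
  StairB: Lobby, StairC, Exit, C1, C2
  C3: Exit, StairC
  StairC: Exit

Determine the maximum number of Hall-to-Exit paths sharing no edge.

6

Assign every edge capacity 1; by Menger, the answer equals the max flow.
Path Hall→Exit (+1); total 1.
Path Hall→StairA→Exit (+1); total 2.
Path Hall→C4→Exit (+1); total 3.
Path Hall→C3→Exit (+1); total 4.
Path Hall→C1→Exit (+1); total 5.
Path Hall→StairC→Exit (+1); total 6.
No residual Hall→Exit path; max flow = 6.
Certifying cut of size 6: {C1→Exit, Hall→C3, Hall→C4, Hall→Exit, Hall→StairA, StairC→Exit}.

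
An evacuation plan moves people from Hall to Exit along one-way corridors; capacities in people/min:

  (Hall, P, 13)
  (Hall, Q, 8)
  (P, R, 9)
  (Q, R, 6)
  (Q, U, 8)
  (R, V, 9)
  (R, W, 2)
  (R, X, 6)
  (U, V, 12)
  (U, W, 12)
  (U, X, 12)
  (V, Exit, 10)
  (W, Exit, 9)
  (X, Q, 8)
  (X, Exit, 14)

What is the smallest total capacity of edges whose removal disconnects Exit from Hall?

Augment Hall→P→R→V→Exit: bottleneck 9, flow now 9.
Augment Hall→Q→R→W→Exit: bottleneck 2, flow now 11.
Augment Hall→Q→R→X→Exit: bottleneck 4, flow now 15.
Augment Hall→Q→U→V→Exit: bottleneck 1, flow now 16.
Augment Hall→Q→U→W→Exit: bottleneck 1, flow now 17.
No augmenting path remains; maximum flow = 17.
By max-flow min-cut, the minimum cut capacity equals the max flow.
In the residual graph, reachable from Hall: {Hall, P}.
Min-cut edges: Hall→Q (8), P→R (9); capacity 8 + 9 = 17.

17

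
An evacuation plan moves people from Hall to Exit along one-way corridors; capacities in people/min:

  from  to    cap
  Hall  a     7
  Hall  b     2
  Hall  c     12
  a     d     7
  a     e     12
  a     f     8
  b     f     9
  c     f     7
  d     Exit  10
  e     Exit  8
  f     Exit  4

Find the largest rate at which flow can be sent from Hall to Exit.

11

Augment Hall→a→d→Exit: bottleneck 7, flow now 7.
Augment Hall→b→f→Exit: bottleneck 2, flow now 9.
Augment Hall→c→f→Exit: bottleneck 2, flow now 11.
No augmenting path remains; maximum flow = 11.
In the residual graph, reachable from Hall: {Hall, b, c, f}.
Min-cut edges: Hall→a (7), f→Exit (4); capacity 7 + 4 = 11.
This cut is saturated, so no flow can exceed 11.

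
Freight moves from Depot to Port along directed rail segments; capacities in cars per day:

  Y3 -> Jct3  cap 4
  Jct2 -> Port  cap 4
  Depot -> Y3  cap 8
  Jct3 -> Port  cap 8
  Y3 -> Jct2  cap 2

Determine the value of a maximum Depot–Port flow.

6

Augment Depot→Y3→Jct3→Port: bottleneck 4, flow now 4.
Augment Depot→Y3→Jct2→Port: bottleneck 2, flow now 6.
No augmenting path remains; maximum flow = 6.
In the residual graph, reachable from Depot: {Depot, Y3}.
Min-cut edges: Y3→Jct3 (4), Y3→Jct2 (2); capacity 4 + 2 = 6.
This cut is saturated, so no flow can exceed 6.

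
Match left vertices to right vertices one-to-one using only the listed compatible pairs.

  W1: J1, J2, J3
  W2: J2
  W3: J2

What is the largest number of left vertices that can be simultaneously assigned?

2

Unit-capacity flow: source→left, listed edges, right→sink; max matching = max flow.
Augmenting path W1→J1 (+1); matched 1.
Augmenting path W2→J2 (+1); matched 2.
No augmenting path remains; maximum matching = 2.
König certificate: {W1, J2} is a vertex cover of size 2 (every listed pair touches it), so no matching can be larger.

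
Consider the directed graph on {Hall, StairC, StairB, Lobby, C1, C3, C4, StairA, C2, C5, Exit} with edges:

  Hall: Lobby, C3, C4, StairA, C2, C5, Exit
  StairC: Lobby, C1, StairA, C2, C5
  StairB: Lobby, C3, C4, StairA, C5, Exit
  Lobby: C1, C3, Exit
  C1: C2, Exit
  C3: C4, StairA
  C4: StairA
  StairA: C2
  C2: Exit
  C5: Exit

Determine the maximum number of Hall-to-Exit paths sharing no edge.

Assign every edge capacity 1; by Menger, the answer equals the max flow.
Path Hall→Exit (+1); total 1.
Path Hall→Lobby→Exit (+1); total 2.
Path Hall→C2→Exit (+1); total 3.
Path Hall→C5→Exit (+1); total 4.
No residual Hall→Exit path; max flow = 4.
Certifying cut of size 4: {C2→Exit, Hall→C5, Hall→Exit, Hall→Lobby}.

4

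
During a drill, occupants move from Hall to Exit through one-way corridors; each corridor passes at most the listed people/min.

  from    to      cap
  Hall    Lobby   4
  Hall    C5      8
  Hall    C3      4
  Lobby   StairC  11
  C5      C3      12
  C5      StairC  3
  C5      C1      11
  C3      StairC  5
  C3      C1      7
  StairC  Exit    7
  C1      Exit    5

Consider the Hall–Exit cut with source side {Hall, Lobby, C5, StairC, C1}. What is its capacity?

28

Edges leaving {Hall, Lobby, C5, StairC, C1}: Hall→C3 (4), C5→C3 (12), StairC→Exit (7), C1→Exit (5).
Cut capacity = 4 + 12 + 7 + 5 = 28.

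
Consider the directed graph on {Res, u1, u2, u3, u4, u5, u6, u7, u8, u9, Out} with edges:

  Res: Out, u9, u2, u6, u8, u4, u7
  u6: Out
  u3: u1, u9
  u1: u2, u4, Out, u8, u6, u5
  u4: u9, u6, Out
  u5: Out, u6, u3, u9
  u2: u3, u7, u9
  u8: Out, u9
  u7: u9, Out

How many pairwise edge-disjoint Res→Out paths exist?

Assign every edge capacity 1; by Menger, the answer equals the max flow.
Path Res→Out (+1); total 1.
Path Res→u4→Out (+1); total 2.
Path Res→u6→Out (+1); total 3.
Path Res→u7→Out (+1); total 4.
Path Res→u8→Out (+1); total 5.
Path Res→u2→u3→u1→Out (+1); total 6.
No residual Res→Out path; max flow = 6.
Certifying cut of size 6: {Res→Out, Res→u2, Res→u4, Res→u6, Res→u7, Res→u8}.

6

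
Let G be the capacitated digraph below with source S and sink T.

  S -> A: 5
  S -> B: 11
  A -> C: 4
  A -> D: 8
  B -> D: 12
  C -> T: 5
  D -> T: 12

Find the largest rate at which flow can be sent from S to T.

16

Augment S→A→C→T: bottleneck 4, flow now 4.
Augment S→A→D→T: bottleneck 1, flow now 5.
Augment S→B→D→T: bottleneck 11, flow now 16.
No augmenting path remains; maximum flow = 16.
In the residual graph, reachable from S: {S}.
Min-cut edges: S→A (5), S→B (11); capacity 5 + 11 = 16.
This cut is saturated, so no flow can exceed 16.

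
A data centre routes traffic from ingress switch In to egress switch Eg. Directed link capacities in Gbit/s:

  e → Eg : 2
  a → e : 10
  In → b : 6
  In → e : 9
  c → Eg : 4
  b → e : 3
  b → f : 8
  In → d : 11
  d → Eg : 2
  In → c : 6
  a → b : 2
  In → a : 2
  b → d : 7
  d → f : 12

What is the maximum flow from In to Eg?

8

Augment In→c→Eg: bottleneck 4, flow now 4.
Augment In→d→Eg: bottleneck 2, flow now 6.
Augment In→e→Eg: bottleneck 2, flow now 8.
No augmenting path remains; maximum flow = 8.
In the residual graph, reachable from In: {In, a, b, c, d, e, f}.
Min-cut edges: c→Eg (4), d→Eg (2), e→Eg (2); capacity 4 + 2 + 2 = 8.
This cut is saturated, so no flow can exceed 8.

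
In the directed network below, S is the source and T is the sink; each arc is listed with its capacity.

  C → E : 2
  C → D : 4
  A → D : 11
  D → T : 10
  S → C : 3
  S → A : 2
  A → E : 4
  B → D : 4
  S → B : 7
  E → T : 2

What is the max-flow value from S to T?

Augment S→A→D→T: bottleneck 2, flow now 2.
Augment S→B→D→T: bottleneck 4, flow now 6.
Augment S→C→D→T: bottleneck 3, flow now 9.
No augmenting path remains; maximum flow = 9.
In the residual graph, reachable from S: {S, B}.
Min-cut edges: S→A (2), S→C (3), B→D (4); capacity 2 + 3 + 4 = 9.
This cut is saturated, so no flow can exceed 9.

9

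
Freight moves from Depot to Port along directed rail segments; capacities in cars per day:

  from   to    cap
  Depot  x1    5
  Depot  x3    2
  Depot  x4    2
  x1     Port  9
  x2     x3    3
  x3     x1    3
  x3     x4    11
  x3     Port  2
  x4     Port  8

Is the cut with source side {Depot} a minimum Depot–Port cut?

Given cut capacity: 5 + 2 + 2 = 9.
Augment Depot→x1→Port: bottleneck 5, flow now 5.
Augment Depot→x3→Port: bottleneck 2, flow now 7.
Augment Depot→x4→Port: bottleneck 2, flow now 9.
No augmenting path remains; maximum flow = 9.
Cut capacity 9 equals the max flow, so it is a minimum cut.

Yes — it is a minimum cut (capacity 9).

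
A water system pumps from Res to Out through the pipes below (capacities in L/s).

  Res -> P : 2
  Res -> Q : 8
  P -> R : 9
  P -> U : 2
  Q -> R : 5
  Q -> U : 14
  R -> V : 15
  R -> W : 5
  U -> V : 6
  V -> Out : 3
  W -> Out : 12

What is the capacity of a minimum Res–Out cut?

8

Augment Res→P→R→V→Out: bottleneck 2, flow now 2.
Augment Res→Q→R→V→Out: bottleneck 1, flow now 3.
Augment Res→Q→R→W→Out: bottleneck 4, flow now 7.
Augment Res→Q→U→V→R→W→Out: bottleneck 1, flow now 8. (uses reverse residual edge)
No augmenting path remains; maximum flow = 8.
By max-flow min-cut, the minimum cut capacity equals the max flow.
In the residual graph, reachable from Res: {Res, P, Q, R, U, V}.
Min-cut edges: R→W (5), V→Out (3); capacity 5 + 3 = 8.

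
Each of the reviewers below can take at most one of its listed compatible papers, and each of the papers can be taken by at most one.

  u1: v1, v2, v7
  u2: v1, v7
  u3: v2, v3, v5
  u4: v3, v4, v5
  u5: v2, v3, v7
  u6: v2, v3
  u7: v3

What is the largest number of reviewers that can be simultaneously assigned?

6

Unit-capacity flow: source→left, listed edges, right→sink; max matching = max flow.
Augmenting path u1→v1 (+1); matched 1.
Augmenting path u2→v7 (+1); matched 2.
Augmenting path u3→v2 (+1); matched 3.
Augmenting path u4→v3 (+1); matched 4.
Augmenting path u5→v2→u3→v5 (+1); matched 5.
Augmenting path u6→v3→u4→v4 (+1); matched 6.
No augmenting path remains; maximum matching = 6.
König certificate: {u3, u4, v1, v2, v3, v7} is a vertex cover of size 6 (every listed pair touches it), so no matching can be larger.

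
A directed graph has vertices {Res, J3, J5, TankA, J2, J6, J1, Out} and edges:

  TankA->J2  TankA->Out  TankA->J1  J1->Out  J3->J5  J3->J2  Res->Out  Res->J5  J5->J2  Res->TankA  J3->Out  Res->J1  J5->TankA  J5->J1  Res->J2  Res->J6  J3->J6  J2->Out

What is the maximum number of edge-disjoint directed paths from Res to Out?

Assign every edge capacity 1; by Menger, the answer equals the max flow.
Path Res→Out (+1); total 1.
Path Res→TankA→Out (+1); total 2.
Path Res→J2→Out (+1); total 3.
Path Res→J1→Out (+1); total 4.
No residual Res→Out path; max flow = 4.
Certifying cut of size 4: {J1→Out, J2→Out, Res→Out, TankA→Out}.

4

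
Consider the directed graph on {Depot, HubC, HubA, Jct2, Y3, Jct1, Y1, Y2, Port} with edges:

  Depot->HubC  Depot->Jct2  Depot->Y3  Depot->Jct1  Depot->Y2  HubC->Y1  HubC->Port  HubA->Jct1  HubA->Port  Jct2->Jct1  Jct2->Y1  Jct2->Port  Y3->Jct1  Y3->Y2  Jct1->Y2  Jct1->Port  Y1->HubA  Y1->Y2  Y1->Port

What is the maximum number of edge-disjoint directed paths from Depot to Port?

Assign every edge capacity 1; by Menger, the answer equals the max flow.
Path Depot→HubC→Port (+1); total 1.
Path Depot→Jct2→Port (+1); total 2.
Path Depot→Jct1→Port (+1); total 3.
No residual Depot→Port path; max flow = 3.
Certifying cut of size 3: {Depot→HubC, Depot→Jct2, Jct1→Port}.

3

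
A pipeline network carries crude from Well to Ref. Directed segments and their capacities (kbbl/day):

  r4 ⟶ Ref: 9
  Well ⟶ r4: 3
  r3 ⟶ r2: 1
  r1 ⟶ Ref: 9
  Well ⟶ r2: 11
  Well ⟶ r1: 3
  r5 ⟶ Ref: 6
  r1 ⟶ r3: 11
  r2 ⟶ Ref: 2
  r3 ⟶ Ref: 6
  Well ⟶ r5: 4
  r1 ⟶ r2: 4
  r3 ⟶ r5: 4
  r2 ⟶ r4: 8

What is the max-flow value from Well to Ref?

Augment Well→r1→Ref: bottleneck 3, flow now 3.
Augment Well→r2→Ref: bottleneck 2, flow now 5.
Augment Well→r4→Ref: bottleneck 3, flow now 8.
Augment Well→r5→Ref: bottleneck 4, flow now 12.
Augment Well→r2→r4→Ref: bottleneck 6, flow now 18.
No augmenting path remains; maximum flow = 18.
In the residual graph, reachable from Well: {Well, r2, r4}.
Min-cut edges: Well→r1 (3), Well→r5 (4), r2→Ref (2), r4→Ref (9); capacity 3 + 4 + 2 + 9 = 18.
This cut is saturated, so no flow can exceed 18.

18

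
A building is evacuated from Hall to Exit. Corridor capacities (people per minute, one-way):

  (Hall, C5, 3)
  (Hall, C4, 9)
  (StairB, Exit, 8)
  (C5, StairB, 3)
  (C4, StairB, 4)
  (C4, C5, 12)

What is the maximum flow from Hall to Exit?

7

Augment Hall→C5→StairB→Exit: bottleneck 3, flow now 3.
Augment Hall→C4→StairB→Exit: bottleneck 4, flow now 7.
No augmenting path remains; maximum flow = 7.
In the residual graph, reachable from Hall: {Hall, C5, C4}.
Min-cut edges: C5→StairB (3), C4→StairB (4); capacity 3 + 4 = 7.
This cut is saturated, so no flow can exceed 7.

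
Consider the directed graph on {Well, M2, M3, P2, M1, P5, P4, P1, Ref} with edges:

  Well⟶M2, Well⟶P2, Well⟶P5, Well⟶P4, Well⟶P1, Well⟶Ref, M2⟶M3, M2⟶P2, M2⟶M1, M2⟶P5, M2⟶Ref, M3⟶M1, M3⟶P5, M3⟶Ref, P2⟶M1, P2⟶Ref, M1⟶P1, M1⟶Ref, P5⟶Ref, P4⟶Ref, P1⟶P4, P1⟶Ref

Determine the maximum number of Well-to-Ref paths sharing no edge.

6

Assign every edge capacity 1; by Menger, the answer equals the max flow.
Path Well→Ref (+1); total 1.
Path Well→M2→Ref (+1); total 2.
Path Well→P2→Ref (+1); total 3.
Path Well→P5→Ref (+1); total 4.
Path Well→P4→Ref (+1); total 5.
Path Well→P1→Ref (+1); total 6.
No residual Well→Ref path; max flow = 6.
Certifying cut of size 6: {Well→M2, Well→P1, Well→P2, Well→P4, Well→P5, Well→Ref}.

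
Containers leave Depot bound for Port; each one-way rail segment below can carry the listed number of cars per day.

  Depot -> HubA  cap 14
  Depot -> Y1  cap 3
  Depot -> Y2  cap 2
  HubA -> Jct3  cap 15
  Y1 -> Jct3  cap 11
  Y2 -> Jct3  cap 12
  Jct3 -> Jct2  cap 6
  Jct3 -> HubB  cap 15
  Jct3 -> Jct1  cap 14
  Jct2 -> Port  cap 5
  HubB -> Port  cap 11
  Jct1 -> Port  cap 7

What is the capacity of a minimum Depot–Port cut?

19

Augment Depot→HubA→Jct3→Jct2→Port: bottleneck 5, flow now 5.
Augment Depot→HubA→Jct3→HubB→Port: bottleneck 9, flow now 14.
Augment Depot→Y1→Jct3→HubB→Port: bottleneck 2, flow now 16.
Augment Depot→Y1→Jct3→Jct1→Port: bottleneck 1, flow now 17.
Augment Depot→Y2→Jct3→Jct1→Port: bottleneck 2, flow now 19.
No augmenting path remains; maximum flow = 19.
By max-flow min-cut, the minimum cut capacity equals the max flow.
In the residual graph, reachable from Depot: {Depot}.
Min-cut edges: Depot→HubA (14), Depot→Y1 (3), Depot→Y2 (2); capacity 14 + 3 + 2 = 19.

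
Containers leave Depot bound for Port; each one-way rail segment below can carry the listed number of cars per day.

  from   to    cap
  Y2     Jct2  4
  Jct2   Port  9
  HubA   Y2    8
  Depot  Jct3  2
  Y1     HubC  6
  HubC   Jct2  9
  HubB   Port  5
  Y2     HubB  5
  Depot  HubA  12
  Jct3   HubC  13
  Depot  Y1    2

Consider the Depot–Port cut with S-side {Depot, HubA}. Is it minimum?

Yes — it is a minimum cut (capacity 12).

Given cut capacity: 2 + 2 + 8 = 12.
Augment Depot→Jct3→HubC→Jct2→Port: bottleneck 2, flow now 2.
Augment Depot→Y1→HubC→Jct2→Port: bottleneck 2, flow now 4.
Augment Depot→HubA→Y2→HubB→Port: bottleneck 5, flow now 9.
Augment Depot→HubA→Y2→Jct2→Port: bottleneck 3, flow now 12.
No augmenting path remains; maximum flow = 12.
Cut capacity 12 equals the max flow, so it is a minimum cut.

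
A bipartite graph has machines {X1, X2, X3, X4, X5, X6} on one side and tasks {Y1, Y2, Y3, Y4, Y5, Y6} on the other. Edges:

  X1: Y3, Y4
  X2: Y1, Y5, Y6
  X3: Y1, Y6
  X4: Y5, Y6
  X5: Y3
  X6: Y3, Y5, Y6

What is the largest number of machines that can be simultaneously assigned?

5

Unit-capacity flow: source→left, listed edges, right→sink; max matching = max flow.
Augmenting path X1→Y3 (+1); matched 1.
Augmenting path X2→Y1 (+1); matched 2.
Augmenting path X3→Y6 (+1); matched 3.
Augmenting path X4→Y5 (+1); matched 4.
Augmenting path X5→Y3→X1→Y4 (+1); matched 5.
No augmenting path remains; maximum matching = 5.
König certificate: {X1, Y1, Y3, Y5, Y6} is a vertex cover of size 5 (every listed pair touches it), so no matching can be larger.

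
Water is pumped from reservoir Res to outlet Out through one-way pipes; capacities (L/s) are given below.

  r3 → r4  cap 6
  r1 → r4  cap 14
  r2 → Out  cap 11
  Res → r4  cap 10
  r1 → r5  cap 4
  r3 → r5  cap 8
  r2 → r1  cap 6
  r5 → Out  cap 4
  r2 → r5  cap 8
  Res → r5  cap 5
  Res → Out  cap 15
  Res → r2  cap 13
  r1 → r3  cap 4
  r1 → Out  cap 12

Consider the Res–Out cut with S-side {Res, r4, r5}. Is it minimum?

Yes — it is a minimum cut (capacity 32).

Given cut capacity: 13 + 15 + 4 = 32.
Augment Res→Out: bottleneck 15, flow now 15.
Augment Res→r2→Out: bottleneck 11, flow now 26.
Augment Res→r5→Out: bottleneck 4, flow now 30.
Augment Res→r2→r1→Out: bottleneck 2, flow now 32.
No augmenting path remains; maximum flow = 32.
Cut capacity 32 equals the max flow, so it is a minimum cut.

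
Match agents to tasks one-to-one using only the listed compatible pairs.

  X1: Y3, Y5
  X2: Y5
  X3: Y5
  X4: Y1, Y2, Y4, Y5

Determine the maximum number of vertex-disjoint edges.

Unit-capacity flow: source→left, listed edges, right→sink; max matching = max flow.
Augmenting path X1→Y3 (+1); matched 1.
Augmenting path X2→Y5 (+1); matched 2.
Augmenting path X4→Y1 (+1); matched 3.
No augmenting path remains; maximum matching = 3.
König certificate: {X1, X4, Y5} is a vertex cover of size 3 (every listed pair touches it), so no matching can be larger.

3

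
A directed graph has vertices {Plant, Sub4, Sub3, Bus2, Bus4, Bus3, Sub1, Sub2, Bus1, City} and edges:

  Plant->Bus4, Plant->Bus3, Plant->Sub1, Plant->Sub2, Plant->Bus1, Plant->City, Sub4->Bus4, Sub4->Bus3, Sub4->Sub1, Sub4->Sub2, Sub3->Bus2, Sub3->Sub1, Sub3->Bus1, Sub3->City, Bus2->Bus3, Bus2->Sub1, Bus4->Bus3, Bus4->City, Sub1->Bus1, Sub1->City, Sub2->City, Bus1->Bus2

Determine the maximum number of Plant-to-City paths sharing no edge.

4

Assign every edge capacity 1; by Menger, the answer equals the max flow.
Path Plant→City (+1); total 1.
Path Plant→Bus4→City (+1); total 2.
Path Plant→Sub1→City (+1); total 3.
Path Plant→Sub2→City (+1); total 4.
No residual Plant→City path; max flow = 4.
Certifying cut of size 4: {Plant→Bus4, Plant→City, Plant→Sub2, Sub1→City}.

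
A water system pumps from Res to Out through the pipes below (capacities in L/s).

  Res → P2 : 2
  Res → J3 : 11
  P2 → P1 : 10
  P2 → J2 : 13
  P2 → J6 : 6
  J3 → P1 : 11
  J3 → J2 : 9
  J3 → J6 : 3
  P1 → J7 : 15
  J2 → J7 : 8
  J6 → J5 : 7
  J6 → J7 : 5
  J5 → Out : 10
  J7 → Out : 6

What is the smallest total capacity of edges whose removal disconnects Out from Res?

Augment Res→P2→P1→J7→Out: bottleneck 2, flow now 2.
Augment Res→J3→P1→J7→Out: bottleneck 4, flow now 6.
Augment Res→J3→J6→J5→Out: bottleneck 3, flow now 9.
Augment Res→J3→P1→P2→J6→J5→Out: bottleneck 2, flow now 11. (uses reverse residual edge)
No augmenting path remains; maximum flow = 11.
By max-flow min-cut, the minimum cut capacity equals the max flow.
In the residual graph, reachable from Res: {Res, J3, P1, J2, J7}.
Min-cut edges: Res→P2 (2), J3→J6 (3), J7→Out (6); capacity 2 + 3 + 6 = 11.

11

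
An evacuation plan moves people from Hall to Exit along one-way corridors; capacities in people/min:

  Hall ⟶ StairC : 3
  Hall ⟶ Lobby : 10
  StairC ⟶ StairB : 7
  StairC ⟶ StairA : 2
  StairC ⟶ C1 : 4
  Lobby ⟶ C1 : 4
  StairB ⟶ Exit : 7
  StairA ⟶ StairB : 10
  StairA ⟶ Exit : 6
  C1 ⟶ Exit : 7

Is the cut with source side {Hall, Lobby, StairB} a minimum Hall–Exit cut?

No — its capacity is 14, but the minimum cut has capacity 7.

Given cut capacity: 3 + 4 + 7 = 14.
Augment Hall→StairC→StairB→Exit: bottleneck 3, flow now 3.
Augment Hall→Lobby→C1→Exit: bottleneck 4, flow now 7.
No augmenting path remains; maximum flow = 7.
In the residual graph, reachable from Hall: {Hall, Lobby}.
Min-cut edges: Hall→StairC (3), Lobby→C1 (4); capacity 3 + 4 = 7.
Cut capacity 14 exceeds the max flow 7, so it is not minimum.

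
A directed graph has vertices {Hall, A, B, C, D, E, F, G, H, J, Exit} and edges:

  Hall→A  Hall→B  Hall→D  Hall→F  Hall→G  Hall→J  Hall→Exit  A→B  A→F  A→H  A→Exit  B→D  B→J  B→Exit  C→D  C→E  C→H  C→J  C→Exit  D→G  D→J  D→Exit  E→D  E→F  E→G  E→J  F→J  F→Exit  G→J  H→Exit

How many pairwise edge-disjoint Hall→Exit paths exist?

Assign every edge capacity 1; by Menger, the answer equals the max flow.
Path Hall→Exit (+1); total 1.
Path Hall→A→Exit (+1); total 2.
Path Hall→B→Exit (+1); total 3.
Path Hall→D→Exit (+1); total 4.
Path Hall→F→Exit (+1); total 5.
No residual Hall→Exit path; max flow = 5.
Certifying cut of size 5: {Hall→A, Hall→B, Hall→D, Hall→Exit, Hall→F}.

5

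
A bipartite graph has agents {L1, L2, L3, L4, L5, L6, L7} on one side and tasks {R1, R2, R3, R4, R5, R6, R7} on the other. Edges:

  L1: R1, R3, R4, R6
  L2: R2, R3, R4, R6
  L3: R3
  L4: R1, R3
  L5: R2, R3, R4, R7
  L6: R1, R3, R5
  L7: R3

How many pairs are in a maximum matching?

6

Unit-capacity flow: source→left, listed edges, right→sink; max matching = max flow.
Augmenting path L1→R1 (+1); matched 1.
Augmenting path L2→R2 (+1); matched 2.
Augmenting path L3→R3 (+1); matched 3.
Augmenting path L5→R4 (+1); matched 4.
Augmenting path L6→R5 (+1); matched 5.
Augmenting path L4→R1→L1→R6 (+1); matched 6.
No augmenting path remains; maximum matching = 6.
König certificate: {L1, L2, L4, L5, L6, R3} is a vertex cover of size 6 (every listed pair touches it), so no matching can be larger.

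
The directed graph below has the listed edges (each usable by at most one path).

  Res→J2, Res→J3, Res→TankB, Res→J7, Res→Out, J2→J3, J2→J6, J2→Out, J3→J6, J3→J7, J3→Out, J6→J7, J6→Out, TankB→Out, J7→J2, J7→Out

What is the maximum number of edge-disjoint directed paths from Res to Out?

5

Assign every edge capacity 1; by Menger, the answer equals the max flow.
Path Res→Out (+1); total 1.
Path Res→J2→Out (+1); total 2.
Path Res→J3→Out (+1); total 3.
Path Res→TankB→Out (+1); total 4.
Path Res→J7→Out (+1); total 5.
No residual Res→Out path; max flow = 5.
Certifying cut of size 5: {Res→J2, Res→J3, Res→J7, Res→Out, Res→TankB}.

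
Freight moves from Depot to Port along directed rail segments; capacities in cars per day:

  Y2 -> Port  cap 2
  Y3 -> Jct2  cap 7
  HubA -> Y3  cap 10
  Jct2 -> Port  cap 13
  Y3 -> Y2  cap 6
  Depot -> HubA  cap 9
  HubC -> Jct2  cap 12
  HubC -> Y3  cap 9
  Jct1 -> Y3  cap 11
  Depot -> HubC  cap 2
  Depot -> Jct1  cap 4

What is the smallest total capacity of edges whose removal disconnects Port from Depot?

Augment Depot→HubC→Jct2→Port: bottleneck 2, flow now 2.
Augment Depot→Jct1→Y3→Y2→Port: bottleneck 2, flow now 4.
Augment Depot→Jct1→Y3→Jct2→Port: bottleneck 2, flow now 6.
Augment Depot→HubA→Y3→Jct2→Port: bottleneck 5, flow now 11.
No augmenting path remains; maximum flow = 11.
By max-flow min-cut, the minimum cut capacity equals the max flow.
In the residual graph, reachable from Depot: {Depot, Jct1, HubA, Y3, Y2}.
Min-cut edges: Depot→HubC (2), Y3→Jct2 (7), Y2→Port (2); capacity 2 + 7 + 2 = 11.

11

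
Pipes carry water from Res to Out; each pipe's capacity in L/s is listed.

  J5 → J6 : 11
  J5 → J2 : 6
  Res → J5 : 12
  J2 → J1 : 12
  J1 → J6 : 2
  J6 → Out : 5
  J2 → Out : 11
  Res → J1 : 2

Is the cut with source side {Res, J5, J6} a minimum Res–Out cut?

No — its capacity is 13, but the minimum cut has capacity 11.

Given cut capacity: 2 + 6 + 5 = 13.
Augment Res→J1→J6→Out: bottleneck 2, flow now 2.
Augment Res→J5→J2→Out: bottleneck 6, flow now 8.
Augment Res→J5→J6→Out: bottleneck 3, flow now 11.
No augmenting path remains; maximum flow = 11.
In the residual graph, reachable from Res: {Res, J1, J5, J6}.
Min-cut edges: J5→J2 (6), J6→Out (5); capacity 6 + 5 = 11.
Cut capacity 13 exceeds the max flow 11, so it is not minimum.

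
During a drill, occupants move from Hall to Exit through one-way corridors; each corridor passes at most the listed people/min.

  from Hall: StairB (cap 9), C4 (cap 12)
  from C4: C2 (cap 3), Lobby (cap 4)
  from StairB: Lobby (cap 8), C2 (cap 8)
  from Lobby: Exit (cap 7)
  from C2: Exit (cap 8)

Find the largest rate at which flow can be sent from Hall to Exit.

Augment Hall→C4→Lobby→Exit: bottleneck 4, flow now 4.
Augment Hall→C4→C2→Exit: bottleneck 3, flow now 7.
Augment Hall→StairB→Lobby→Exit: bottleneck 3, flow now 10.
Augment Hall→StairB→C2→Exit: bottleneck 5, flow now 15.
No augmenting path remains; maximum flow = 15.
In the residual graph, reachable from Hall: {Hall, C4, StairB, Lobby, C2}.
Min-cut edges: Lobby→Exit (7), C2→Exit (8); capacity 7 + 8 = 15.
This cut is saturated, so no flow can exceed 15.

15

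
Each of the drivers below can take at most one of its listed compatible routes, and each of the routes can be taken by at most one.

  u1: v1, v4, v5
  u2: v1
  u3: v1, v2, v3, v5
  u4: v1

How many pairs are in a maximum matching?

3

Unit-capacity flow: source→left, listed edges, right→sink; max matching = max flow.
Augmenting path u1→v1 (+1); matched 1.
Augmenting path u3→v2 (+1); matched 2.
Augmenting path u2→v1→u1→v4 (+1); matched 3.
No augmenting path remains; maximum matching = 3.
König certificate: {u1, u3, v1} is a vertex cover of size 3 (every listed pair touches it), so no matching can be larger.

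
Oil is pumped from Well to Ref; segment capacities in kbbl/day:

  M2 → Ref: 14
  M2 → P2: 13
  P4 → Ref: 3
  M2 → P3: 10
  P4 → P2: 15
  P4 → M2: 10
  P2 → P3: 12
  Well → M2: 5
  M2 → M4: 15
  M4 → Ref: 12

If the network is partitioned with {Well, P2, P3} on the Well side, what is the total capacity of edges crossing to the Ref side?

5

Edges leaving {Well, P2, P3}: Well→M2 (5).
Cut capacity = 5 = 5.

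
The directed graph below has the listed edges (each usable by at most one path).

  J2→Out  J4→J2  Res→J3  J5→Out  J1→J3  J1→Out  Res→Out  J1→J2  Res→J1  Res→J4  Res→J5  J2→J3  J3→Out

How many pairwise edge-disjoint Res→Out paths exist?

5

Assign every edge capacity 1; by Menger, the answer equals the max flow.
Path Res→Out (+1); total 1.
Path Res→J5→Out (+1); total 2.
Path Res→J1→Out (+1); total 3.
Path Res→J3→Out (+1); total 4.
Path Res→J4→J2→Out (+1); total 5.
No residual Res→Out path; max flow = 5.
Certifying cut of size 5: {Res→J1, Res→J3, Res→J4, Res→J5, Res→Out}.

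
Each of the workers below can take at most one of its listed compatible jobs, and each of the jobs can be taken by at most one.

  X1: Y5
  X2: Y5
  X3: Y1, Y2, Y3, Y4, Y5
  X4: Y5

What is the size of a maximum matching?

Unit-capacity flow: source→left, listed edges, right→sink; max matching = max flow.
Augmenting path X1→Y5 (+1); matched 1.
Augmenting path X3→Y1 (+1); matched 2.
No augmenting path remains; maximum matching = 2.
König certificate: {X3, Y5} is a vertex cover of size 2 (every listed pair touches it), so no matching can be larger.

2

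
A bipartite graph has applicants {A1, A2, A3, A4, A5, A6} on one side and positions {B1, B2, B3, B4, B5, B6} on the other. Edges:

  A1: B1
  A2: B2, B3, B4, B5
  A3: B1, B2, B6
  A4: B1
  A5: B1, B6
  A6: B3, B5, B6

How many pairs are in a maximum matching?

5

Unit-capacity flow: source→left, listed edges, right→sink; max matching = max flow.
Augmenting path A1→B1 (+1); matched 1.
Augmenting path A2→B2 (+1); matched 2.
Augmenting path A3→B6 (+1); matched 3.
Augmenting path A6→B3 (+1); matched 4.
Augmenting path A5→B6→A3→B2→A2→B4 (+1); matched 5.
No augmenting path remains; maximum matching = 5.
König certificate: {A2, A3, A5, A6, B1} is a vertex cover of size 5 (every listed pair touches it), so no matching can be larger.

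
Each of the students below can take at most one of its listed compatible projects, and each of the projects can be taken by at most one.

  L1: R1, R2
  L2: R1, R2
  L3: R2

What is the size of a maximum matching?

Unit-capacity flow: source→left, listed edges, right→sink; max matching = max flow.
Augmenting path L1→R1 (+1); matched 1.
Augmenting path L2→R2 (+1); matched 2.
No augmenting path remains; maximum matching = 2.
König certificate: {R1, R2} is a vertex cover of size 2 (every listed pair touches it), so no matching can be larger.

2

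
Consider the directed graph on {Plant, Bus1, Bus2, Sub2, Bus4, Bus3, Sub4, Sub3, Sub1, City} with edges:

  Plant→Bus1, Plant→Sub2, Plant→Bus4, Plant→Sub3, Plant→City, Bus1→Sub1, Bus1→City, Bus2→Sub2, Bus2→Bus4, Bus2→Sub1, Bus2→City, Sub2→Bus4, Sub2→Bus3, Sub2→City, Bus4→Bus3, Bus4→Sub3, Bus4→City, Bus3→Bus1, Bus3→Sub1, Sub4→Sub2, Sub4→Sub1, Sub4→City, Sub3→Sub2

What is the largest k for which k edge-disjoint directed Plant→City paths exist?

4

Assign every edge capacity 1; by Menger, the answer equals the max flow.
Path Plant→City (+1); total 1.
Path Plant→Bus1→City (+1); total 2.
Path Plant→Sub2→City (+1); total 3.
Path Plant→Bus4→City (+1); total 4.
No residual Plant→City path; max flow = 4.
Certifying cut of size 4: {Bus1→City, Bus4→City, Plant→City, Sub2→City}.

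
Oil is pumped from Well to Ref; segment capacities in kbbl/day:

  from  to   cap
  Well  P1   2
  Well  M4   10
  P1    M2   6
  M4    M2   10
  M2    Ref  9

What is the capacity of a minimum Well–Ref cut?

9

Augment Well→P1→M2→Ref: bottleneck 2, flow now 2.
Augment Well→M4→M2→Ref: bottleneck 7, flow now 9.
No augmenting path remains; maximum flow = 9.
By max-flow min-cut, the minimum cut capacity equals the max flow.
In the residual graph, reachable from Well: {Well, P1, M4, M2}.
Min-cut edges: M2→Ref (9); capacity 9 = 9.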